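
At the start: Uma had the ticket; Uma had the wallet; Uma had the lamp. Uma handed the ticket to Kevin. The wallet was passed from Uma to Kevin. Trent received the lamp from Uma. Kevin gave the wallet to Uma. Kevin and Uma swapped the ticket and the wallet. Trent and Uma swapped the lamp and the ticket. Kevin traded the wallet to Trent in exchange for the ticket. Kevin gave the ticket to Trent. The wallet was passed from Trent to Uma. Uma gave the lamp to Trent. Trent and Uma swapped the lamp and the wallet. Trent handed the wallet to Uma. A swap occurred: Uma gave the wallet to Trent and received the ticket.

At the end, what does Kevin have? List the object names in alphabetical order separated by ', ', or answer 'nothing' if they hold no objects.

Answer: nothing

Derivation:
Tracking all object holders:
Start: ticket:Uma, wallet:Uma, lamp:Uma
Event 1 (give ticket: Uma -> Kevin). State: ticket:Kevin, wallet:Uma, lamp:Uma
Event 2 (give wallet: Uma -> Kevin). State: ticket:Kevin, wallet:Kevin, lamp:Uma
Event 3 (give lamp: Uma -> Trent). State: ticket:Kevin, wallet:Kevin, lamp:Trent
Event 4 (give wallet: Kevin -> Uma). State: ticket:Kevin, wallet:Uma, lamp:Trent
Event 5 (swap ticket<->wallet: now ticket:Uma, wallet:Kevin). State: ticket:Uma, wallet:Kevin, lamp:Trent
Event 6 (swap lamp<->ticket: now lamp:Uma, ticket:Trent). State: ticket:Trent, wallet:Kevin, lamp:Uma
Event 7 (swap wallet<->ticket: now wallet:Trent, ticket:Kevin). State: ticket:Kevin, wallet:Trent, lamp:Uma
Event 8 (give ticket: Kevin -> Trent). State: ticket:Trent, wallet:Trent, lamp:Uma
Event 9 (give wallet: Trent -> Uma). State: ticket:Trent, wallet:Uma, lamp:Uma
Event 10 (give lamp: Uma -> Trent). State: ticket:Trent, wallet:Uma, lamp:Trent
Event 11 (swap lamp<->wallet: now lamp:Uma, wallet:Trent). State: ticket:Trent, wallet:Trent, lamp:Uma
Event 12 (give wallet: Trent -> Uma). State: ticket:Trent, wallet:Uma, lamp:Uma
Event 13 (swap wallet<->ticket: now wallet:Trent, ticket:Uma). State: ticket:Uma, wallet:Trent, lamp:Uma

Final state: ticket:Uma, wallet:Trent, lamp:Uma
Kevin holds: (nothing).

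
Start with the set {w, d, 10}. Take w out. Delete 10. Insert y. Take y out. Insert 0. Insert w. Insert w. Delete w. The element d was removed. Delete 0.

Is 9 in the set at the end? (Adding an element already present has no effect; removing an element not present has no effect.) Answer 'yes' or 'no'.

Tracking the set through each operation:
Start: {10, d, w}
Event 1 (remove w): removed. Set: {10, d}
Event 2 (remove 10): removed. Set: {d}
Event 3 (add y): added. Set: {d, y}
Event 4 (remove y): removed. Set: {d}
Event 5 (add 0): added. Set: {0, d}
Event 6 (add w): added. Set: {0, d, w}
Event 7 (add w): already present, no change. Set: {0, d, w}
Event 8 (remove w): removed. Set: {0, d}
Event 9 (remove d): removed. Set: {0}
Event 10 (remove 0): removed. Set: {}

Final set: {} (size 0)
9 is NOT in the final set.

Answer: no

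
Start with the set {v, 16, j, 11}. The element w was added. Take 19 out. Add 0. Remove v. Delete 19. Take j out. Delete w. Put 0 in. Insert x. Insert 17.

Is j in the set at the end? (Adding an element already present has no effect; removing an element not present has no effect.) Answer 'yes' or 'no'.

Tracking the set through each operation:
Start: {11, 16, j, v}
Event 1 (add w): added. Set: {11, 16, j, v, w}
Event 2 (remove 19): not present, no change. Set: {11, 16, j, v, w}
Event 3 (add 0): added. Set: {0, 11, 16, j, v, w}
Event 4 (remove v): removed. Set: {0, 11, 16, j, w}
Event 5 (remove 19): not present, no change. Set: {0, 11, 16, j, w}
Event 6 (remove j): removed. Set: {0, 11, 16, w}
Event 7 (remove w): removed. Set: {0, 11, 16}
Event 8 (add 0): already present, no change. Set: {0, 11, 16}
Event 9 (add x): added. Set: {0, 11, 16, x}
Event 10 (add 17): added. Set: {0, 11, 16, 17, x}

Final set: {0, 11, 16, 17, x} (size 5)
j is NOT in the final set.

Answer: no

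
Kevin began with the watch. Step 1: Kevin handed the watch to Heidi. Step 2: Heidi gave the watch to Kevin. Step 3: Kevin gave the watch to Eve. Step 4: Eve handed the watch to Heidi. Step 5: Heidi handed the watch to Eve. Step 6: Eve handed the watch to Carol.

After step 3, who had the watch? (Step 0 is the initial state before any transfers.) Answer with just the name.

Tracking the watch holder through step 3:
After step 0 (start): Kevin
After step 1: Heidi
After step 2: Kevin
After step 3: Eve

At step 3, the holder is Eve.

Answer: Eve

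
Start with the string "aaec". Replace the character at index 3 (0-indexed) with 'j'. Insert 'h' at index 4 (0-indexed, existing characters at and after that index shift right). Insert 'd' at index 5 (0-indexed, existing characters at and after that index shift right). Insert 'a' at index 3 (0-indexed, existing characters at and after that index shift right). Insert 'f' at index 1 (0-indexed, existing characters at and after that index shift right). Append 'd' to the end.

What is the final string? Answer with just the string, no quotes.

Answer: afaeajhdd

Derivation:
Applying each edit step by step:
Start: "aaec"
Op 1 (replace idx 3: 'c' -> 'j'): "aaec" -> "aaej"
Op 2 (insert 'h' at idx 4): "aaej" -> "aaejh"
Op 3 (insert 'd' at idx 5): "aaejh" -> "aaejhd"
Op 4 (insert 'a' at idx 3): "aaejhd" -> "aaeajhd"
Op 5 (insert 'f' at idx 1): "aaeajhd" -> "afaeajhd"
Op 6 (append 'd'): "afaeajhd" -> "afaeajhdd"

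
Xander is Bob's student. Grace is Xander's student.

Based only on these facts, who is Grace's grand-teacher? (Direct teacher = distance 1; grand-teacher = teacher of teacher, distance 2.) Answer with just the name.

Reconstructing the teacher chain from the given facts:
  Bob -> Xander -> Grace
(each arrow means 'teacher of the next')
Positions in the chain (0 = top):
  position of Bob: 0
  position of Xander: 1
  position of Grace: 2

Grace is at position 2; the grand-teacher is 2 steps up the chain, i.e. position 0: Bob.

Answer: Bob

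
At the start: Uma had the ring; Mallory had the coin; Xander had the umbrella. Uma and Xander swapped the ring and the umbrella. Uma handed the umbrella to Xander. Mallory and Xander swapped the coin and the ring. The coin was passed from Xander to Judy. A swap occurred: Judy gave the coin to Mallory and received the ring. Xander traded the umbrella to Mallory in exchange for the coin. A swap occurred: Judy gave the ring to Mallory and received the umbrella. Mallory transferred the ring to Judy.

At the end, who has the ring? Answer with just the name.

Tracking all object holders:
Start: ring:Uma, coin:Mallory, umbrella:Xander
Event 1 (swap ring<->umbrella: now ring:Xander, umbrella:Uma). State: ring:Xander, coin:Mallory, umbrella:Uma
Event 2 (give umbrella: Uma -> Xander). State: ring:Xander, coin:Mallory, umbrella:Xander
Event 3 (swap coin<->ring: now coin:Xander, ring:Mallory). State: ring:Mallory, coin:Xander, umbrella:Xander
Event 4 (give coin: Xander -> Judy). State: ring:Mallory, coin:Judy, umbrella:Xander
Event 5 (swap coin<->ring: now coin:Mallory, ring:Judy). State: ring:Judy, coin:Mallory, umbrella:Xander
Event 6 (swap umbrella<->coin: now umbrella:Mallory, coin:Xander). State: ring:Judy, coin:Xander, umbrella:Mallory
Event 7 (swap ring<->umbrella: now ring:Mallory, umbrella:Judy). State: ring:Mallory, coin:Xander, umbrella:Judy
Event 8 (give ring: Mallory -> Judy). State: ring:Judy, coin:Xander, umbrella:Judy

Final state: ring:Judy, coin:Xander, umbrella:Judy
The ring is held by Judy.

Answer: Judy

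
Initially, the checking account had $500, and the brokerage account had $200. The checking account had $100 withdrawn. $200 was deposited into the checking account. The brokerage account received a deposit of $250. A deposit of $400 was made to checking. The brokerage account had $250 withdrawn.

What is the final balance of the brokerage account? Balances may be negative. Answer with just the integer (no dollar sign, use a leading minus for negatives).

Answer: 200

Derivation:
Tracking account balances step by step:
Start: checking=500, brokerage=200
Event 1 (withdraw 100 from checking): checking: 500 - 100 = 400. Balances: checking=400, brokerage=200
Event 2 (deposit 200 to checking): checking: 400 + 200 = 600. Balances: checking=600, brokerage=200
Event 3 (deposit 250 to brokerage): brokerage: 200 + 250 = 450. Balances: checking=600, brokerage=450
Event 4 (deposit 400 to checking): checking: 600 + 400 = 1000. Balances: checking=1000, brokerage=450
Event 5 (withdraw 250 from brokerage): brokerage: 450 - 250 = 200. Balances: checking=1000, brokerage=200

Final balance of brokerage: 200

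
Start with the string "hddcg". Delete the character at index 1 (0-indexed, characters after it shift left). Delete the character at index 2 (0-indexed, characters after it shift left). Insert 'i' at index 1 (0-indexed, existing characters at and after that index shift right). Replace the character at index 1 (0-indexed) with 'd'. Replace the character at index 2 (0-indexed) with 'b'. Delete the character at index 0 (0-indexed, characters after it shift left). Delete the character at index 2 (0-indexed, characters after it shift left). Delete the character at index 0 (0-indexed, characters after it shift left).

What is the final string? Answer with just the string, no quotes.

Applying each edit step by step:
Start: "hddcg"
Op 1 (delete idx 1 = 'd'): "hddcg" -> "hdcg"
Op 2 (delete idx 2 = 'c'): "hdcg" -> "hdg"
Op 3 (insert 'i' at idx 1): "hdg" -> "hidg"
Op 4 (replace idx 1: 'i' -> 'd'): "hidg" -> "hddg"
Op 5 (replace idx 2: 'd' -> 'b'): "hddg" -> "hdbg"
Op 6 (delete idx 0 = 'h'): "hdbg" -> "dbg"
Op 7 (delete idx 2 = 'g'): "dbg" -> "db"
Op 8 (delete idx 0 = 'd'): "db" -> "b"

Answer: b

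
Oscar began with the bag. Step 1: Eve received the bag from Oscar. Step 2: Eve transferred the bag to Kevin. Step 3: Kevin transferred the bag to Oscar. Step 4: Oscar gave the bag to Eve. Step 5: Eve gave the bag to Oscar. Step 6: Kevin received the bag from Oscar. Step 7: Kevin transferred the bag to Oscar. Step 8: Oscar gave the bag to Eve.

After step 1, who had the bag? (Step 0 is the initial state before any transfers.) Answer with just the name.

Answer: Eve

Derivation:
Tracking the bag holder through step 1:
After step 0 (start): Oscar
After step 1: Eve

At step 1, the holder is Eve.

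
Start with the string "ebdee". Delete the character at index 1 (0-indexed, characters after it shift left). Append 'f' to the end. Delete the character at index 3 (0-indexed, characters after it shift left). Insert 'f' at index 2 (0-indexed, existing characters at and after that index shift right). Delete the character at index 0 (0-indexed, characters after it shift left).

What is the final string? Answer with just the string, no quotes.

Applying each edit step by step:
Start: "ebdee"
Op 1 (delete idx 1 = 'b'): "ebdee" -> "edee"
Op 2 (append 'f'): "edee" -> "edeef"
Op 3 (delete idx 3 = 'e'): "edeef" -> "edef"
Op 4 (insert 'f' at idx 2): "edef" -> "edfef"
Op 5 (delete idx 0 = 'e'): "edfef" -> "dfef"

Answer: dfef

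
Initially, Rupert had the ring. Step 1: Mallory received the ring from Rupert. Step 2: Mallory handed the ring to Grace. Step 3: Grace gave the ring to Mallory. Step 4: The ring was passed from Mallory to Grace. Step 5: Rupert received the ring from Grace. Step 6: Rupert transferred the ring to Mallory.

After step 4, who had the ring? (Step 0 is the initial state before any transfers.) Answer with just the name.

Answer: Grace

Derivation:
Tracking the ring holder through step 4:
After step 0 (start): Rupert
After step 1: Mallory
After step 2: Grace
After step 3: Mallory
After step 4: Grace

At step 4, the holder is Grace.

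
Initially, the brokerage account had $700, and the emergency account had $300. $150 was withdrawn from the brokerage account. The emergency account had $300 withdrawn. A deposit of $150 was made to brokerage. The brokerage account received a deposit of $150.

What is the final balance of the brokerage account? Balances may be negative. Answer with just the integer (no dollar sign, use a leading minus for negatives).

Answer: 850

Derivation:
Tracking account balances step by step:
Start: brokerage=700, emergency=300
Event 1 (withdraw 150 from brokerage): brokerage: 700 - 150 = 550. Balances: brokerage=550, emergency=300
Event 2 (withdraw 300 from emergency): emergency: 300 - 300 = 0. Balances: brokerage=550, emergency=0
Event 3 (deposit 150 to brokerage): brokerage: 550 + 150 = 700. Balances: brokerage=700, emergency=0
Event 4 (deposit 150 to brokerage): brokerage: 700 + 150 = 850. Balances: brokerage=850, emergency=0

Final balance of brokerage: 850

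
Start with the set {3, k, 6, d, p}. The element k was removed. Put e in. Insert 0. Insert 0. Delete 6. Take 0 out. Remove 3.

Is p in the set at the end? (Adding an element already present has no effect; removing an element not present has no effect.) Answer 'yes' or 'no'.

Tracking the set through each operation:
Start: {3, 6, d, k, p}
Event 1 (remove k): removed. Set: {3, 6, d, p}
Event 2 (add e): added. Set: {3, 6, d, e, p}
Event 3 (add 0): added. Set: {0, 3, 6, d, e, p}
Event 4 (add 0): already present, no change. Set: {0, 3, 6, d, e, p}
Event 5 (remove 6): removed. Set: {0, 3, d, e, p}
Event 6 (remove 0): removed. Set: {3, d, e, p}
Event 7 (remove 3): removed. Set: {d, e, p}

Final set: {d, e, p} (size 3)
p is in the final set.

Answer: yes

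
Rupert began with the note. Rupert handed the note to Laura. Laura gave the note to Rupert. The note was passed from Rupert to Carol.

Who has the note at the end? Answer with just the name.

Answer: Carol

Derivation:
Tracking the note through each event:
Start: Rupert has the note.
After event 1: Laura has the note.
After event 2: Rupert has the note.
After event 3: Carol has the note.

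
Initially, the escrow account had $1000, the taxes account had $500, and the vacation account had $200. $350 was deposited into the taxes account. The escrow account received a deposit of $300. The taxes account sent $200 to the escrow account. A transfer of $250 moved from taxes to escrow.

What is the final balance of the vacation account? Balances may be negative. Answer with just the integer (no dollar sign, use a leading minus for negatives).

Answer: 200

Derivation:
Tracking account balances step by step:
Start: escrow=1000, taxes=500, vacation=200
Event 1 (deposit 350 to taxes): taxes: 500 + 350 = 850. Balances: escrow=1000, taxes=850, vacation=200
Event 2 (deposit 300 to escrow): escrow: 1000 + 300 = 1300. Balances: escrow=1300, taxes=850, vacation=200
Event 3 (transfer 200 taxes -> escrow): taxes: 850 - 200 = 650, escrow: 1300 + 200 = 1500. Balances: escrow=1500, taxes=650, vacation=200
Event 4 (transfer 250 taxes -> escrow): taxes: 650 - 250 = 400, escrow: 1500 + 250 = 1750. Balances: escrow=1750, taxes=400, vacation=200

Final balance of vacation: 200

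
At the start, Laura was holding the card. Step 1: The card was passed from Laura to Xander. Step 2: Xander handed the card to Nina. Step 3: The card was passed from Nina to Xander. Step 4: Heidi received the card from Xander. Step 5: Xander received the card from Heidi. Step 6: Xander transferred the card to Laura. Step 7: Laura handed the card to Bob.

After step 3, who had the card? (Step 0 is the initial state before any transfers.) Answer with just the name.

Tracking the card holder through step 3:
After step 0 (start): Laura
After step 1: Xander
After step 2: Nina
After step 3: Xander

At step 3, the holder is Xander.

Answer: Xander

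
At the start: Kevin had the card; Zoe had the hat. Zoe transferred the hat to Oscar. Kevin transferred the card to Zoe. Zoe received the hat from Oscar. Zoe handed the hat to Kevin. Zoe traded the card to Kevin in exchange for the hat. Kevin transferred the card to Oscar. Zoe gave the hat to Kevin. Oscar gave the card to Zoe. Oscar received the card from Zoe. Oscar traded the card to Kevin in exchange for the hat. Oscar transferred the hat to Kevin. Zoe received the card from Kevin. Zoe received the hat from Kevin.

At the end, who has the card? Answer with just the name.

Answer: Zoe

Derivation:
Tracking all object holders:
Start: card:Kevin, hat:Zoe
Event 1 (give hat: Zoe -> Oscar). State: card:Kevin, hat:Oscar
Event 2 (give card: Kevin -> Zoe). State: card:Zoe, hat:Oscar
Event 3 (give hat: Oscar -> Zoe). State: card:Zoe, hat:Zoe
Event 4 (give hat: Zoe -> Kevin). State: card:Zoe, hat:Kevin
Event 5 (swap card<->hat: now card:Kevin, hat:Zoe). State: card:Kevin, hat:Zoe
Event 6 (give card: Kevin -> Oscar). State: card:Oscar, hat:Zoe
Event 7 (give hat: Zoe -> Kevin). State: card:Oscar, hat:Kevin
Event 8 (give card: Oscar -> Zoe). State: card:Zoe, hat:Kevin
Event 9 (give card: Zoe -> Oscar). State: card:Oscar, hat:Kevin
Event 10 (swap card<->hat: now card:Kevin, hat:Oscar). State: card:Kevin, hat:Oscar
Event 11 (give hat: Oscar -> Kevin). State: card:Kevin, hat:Kevin
Event 12 (give card: Kevin -> Zoe). State: card:Zoe, hat:Kevin
Event 13 (give hat: Kevin -> Zoe). State: card:Zoe, hat:Zoe

Final state: card:Zoe, hat:Zoe
The card is held by Zoe.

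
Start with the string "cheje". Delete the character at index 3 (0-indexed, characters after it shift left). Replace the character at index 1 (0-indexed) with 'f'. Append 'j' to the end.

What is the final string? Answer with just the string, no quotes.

Applying each edit step by step:
Start: "cheje"
Op 1 (delete idx 3 = 'j'): "cheje" -> "chee"
Op 2 (replace idx 1: 'h' -> 'f'): "chee" -> "cfee"
Op 3 (append 'j'): "cfee" -> "cfeej"

Answer: cfeej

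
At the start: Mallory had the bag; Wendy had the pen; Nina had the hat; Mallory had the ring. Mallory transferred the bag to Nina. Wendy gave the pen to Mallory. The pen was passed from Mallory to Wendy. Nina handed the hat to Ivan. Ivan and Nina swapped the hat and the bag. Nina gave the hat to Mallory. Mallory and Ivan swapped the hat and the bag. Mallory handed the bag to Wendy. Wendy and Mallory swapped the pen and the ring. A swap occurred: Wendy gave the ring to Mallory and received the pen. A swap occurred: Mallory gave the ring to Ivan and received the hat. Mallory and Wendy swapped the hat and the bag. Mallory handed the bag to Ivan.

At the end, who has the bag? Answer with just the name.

Answer: Ivan

Derivation:
Tracking all object holders:
Start: bag:Mallory, pen:Wendy, hat:Nina, ring:Mallory
Event 1 (give bag: Mallory -> Nina). State: bag:Nina, pen:Wendy, hat:Nina, ring:Mallory
Event 2 (give pen: Wendy -> Mallory). State: bag:Nina, pen:Mallory, hat:Nina, ring:Mallory
Event 3 (give pen: Mallory -> Wendy). State: bag:Nina, pen:Wendy, hat:Nina, ring:Mallory
Event 4 (give hat: Nina -> Ivan). State: bag:Nina, pen:Wendy, hat:Ivan, ring:Mallory
Event 5 (swap hat<->bag: now hat:Nina, bag:Ivan). State: bag:Ivan, pen:Wendy, hat:Nina, ring:Mallory
Event 6 (give hat: Nina -> Mallory). State: bag:Ivan, pen:Wendy, hat:Mallory, ring:Mallory
Event 7 (swap hat<->bag: now hat:Ivan, bag:Mallory). State: bag:Mallory, pen:Wendy, hat:Ivan, ring:Mallory
Event 8 (give bag: Mallory -> Wendy). State: bag:Wendy, pen:Wendy, hat:Ivan, ring:Mallory
Event 9 (swap pen<->ring: now pen:Mallory, ring:Wendy). State: bag:Wendy, pen:Mallory, hat:Ivan, ring:Wendy
Event 10 (swap ring<->pen: now ring:Mallory, pen:Wendy). State: bag:Wendy, pen:Wendy, hat:Ivan, ring:Mallory
Event 11 (swap ring<->hat: now ring:Ivan, hat:Mallory). State: bag:Wendy, pen:Wendy, hat:Mallory, ring:Ivan
Event 12 (swap hat<->bag: now hat:Wendy, bag:Mallory). State: bag:Mallory, pen:Wendy, hat:Wendy, ring:Ivan
Event 13 (give bag: Mallory -> Ivan). State: bag:Ivan, pen:Wendy, hat:Wendy, ring:Ivan

Final state: bag:Ivan, pen:Wendy, hat:Wendy, ring:Ivan
The bag is held by Ivan.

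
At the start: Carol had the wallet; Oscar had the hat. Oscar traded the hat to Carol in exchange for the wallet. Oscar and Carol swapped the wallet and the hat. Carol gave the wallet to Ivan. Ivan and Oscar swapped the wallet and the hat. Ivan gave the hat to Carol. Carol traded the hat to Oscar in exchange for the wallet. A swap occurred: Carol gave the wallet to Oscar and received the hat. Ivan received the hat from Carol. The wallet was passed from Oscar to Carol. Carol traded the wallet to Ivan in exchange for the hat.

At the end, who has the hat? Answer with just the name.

Answer: Carol

Derivation:
Tracking all object holders:
Start: wallet:Carol, hat:Oscar
Event 1 (swap hat<->wallet: now hat:Carol, wallet:Oscar). State: wallet:Oscar, hat:Carol
Event 2 (swap wallet<->hat: now wallet:Carol, hat:Oscar). State: wallet:Carol, hat:Oscar
Event 3 (give wallet: Carol -> Ivan). State: wallet:Ivan, hat:Oscar
Event 4 (swap wallet<->hat: now wallet:Oscar, hat:Ivan). State: wallet:Oscar, hat:Ivan
Event 5 (give hat: Ivan -> Carol). State: wallet:Oscar, hat:Carol
Event 6 (swap hat<->wallet: now hat:Oscar, wallet:Carol). State: wallet:Carol, hat:Oscar
Event 7 (swap wallet<->hat: now wallet:Oscar, hat:Carol). State: wallet:Oscar, hat:Carol
Event 8 (give hat: Carol -> Ivan). State: wallet:Oscar, hat:Ivan
Event 9 (give wallet: Oscar -> Carol). State: wallet:Carol, hat:Ivan
Event 10 (swap wallet<->hat: now wallet:Ivan, hat:Carol). State: wallet:Ivan, hat:Carol

Final state: wallet:Ivan, hat:Carol
The hat is held by Carol.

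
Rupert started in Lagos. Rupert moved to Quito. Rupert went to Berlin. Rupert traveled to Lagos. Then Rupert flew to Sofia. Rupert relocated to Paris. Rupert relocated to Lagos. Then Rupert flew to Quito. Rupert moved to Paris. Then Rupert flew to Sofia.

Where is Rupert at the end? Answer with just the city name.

Answer: Sofia

Derivation:
Tracking Rupert's location:
Start: Rupert is in Lagos.
After move 1: Lagos -> Quito. Rupert is in Quito.
After move 2: Quito -> Berlin. Rupert is in Berlin.
After move 3: Berlin -> Lagos. Rupert is in Lagos.
After move 4: Lagos -> Sofia. Rupert is in Sofia.
After move 5: Sofia -> Paris. Rupert is in Paris.
After move 6: Paris -> Lagos. Rupert is in Lagos.
After move 7: Lagos -> Quito. Rupert is in Quito.
After move 8: Quito -> Paris. Rupert is in Paris.
After move 9: Paris -> Sofia. Rupert is in Sofia.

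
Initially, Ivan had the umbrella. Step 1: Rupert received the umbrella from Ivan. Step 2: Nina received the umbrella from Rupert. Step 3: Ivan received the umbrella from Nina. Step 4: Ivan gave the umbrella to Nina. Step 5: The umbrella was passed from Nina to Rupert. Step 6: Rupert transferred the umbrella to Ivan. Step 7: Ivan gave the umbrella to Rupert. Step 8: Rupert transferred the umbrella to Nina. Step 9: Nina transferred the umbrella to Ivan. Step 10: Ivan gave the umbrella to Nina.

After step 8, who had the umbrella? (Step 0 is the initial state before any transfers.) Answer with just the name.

Answer: Nina

Derivation:
Tracking the umbrella holder through step 8:
After step 0 (start): Ivan
After step 1: Rupert
After step 2: Nina
After step 3: Ivan
After step 4: Nina
After step 5: Rupert
After step 6: Ivan
After step 7: Rupert
After step 8: Nina

At step 8, the holder is Nina.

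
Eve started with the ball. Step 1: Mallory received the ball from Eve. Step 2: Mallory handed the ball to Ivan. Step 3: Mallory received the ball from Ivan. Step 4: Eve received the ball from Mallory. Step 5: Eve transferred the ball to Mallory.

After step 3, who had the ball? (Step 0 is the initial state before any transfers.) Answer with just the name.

Answer: Mallory

Derivation:
Tracking the ball holder through step 3:
After step 0 (start): Eve
After step 1: Mallory
After step 2: Ivan
After step 3: Mallory

At step 3, the holder is Mallory.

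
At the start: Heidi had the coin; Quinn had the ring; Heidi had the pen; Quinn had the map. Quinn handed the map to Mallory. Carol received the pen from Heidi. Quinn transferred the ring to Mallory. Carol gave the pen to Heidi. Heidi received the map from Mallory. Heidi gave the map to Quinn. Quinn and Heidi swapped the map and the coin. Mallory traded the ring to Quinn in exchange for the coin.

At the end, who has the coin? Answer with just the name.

Answer: Mallory

Derivation:
Tracking all object holders:
Start: coin:Heidi, ring:Quinn, pen:Heidi, map:Quinn
Event 1 (give map: Quinn -> Mallory). State: coin:Heidi, ring:Quinn, pen:Heidi, map:Mallory
Event 2 (give pen: Heidi -> Carol). State: coin:Heidi, ring:Quinn, pen:Carol, map:Mallory
Event 3 (give ring: Quinn -> Mallory). State: coin:Heidi, ring:Mallory, pen:Carol, map:Mallory
Event 4 (give pen: Carol -> Heidi). State: coin:Heidi, ring:Mallory, pen:Heidi, map:Mallory
Event 5 (give map: Mallory -> Heidi). State: coin:Heidi, ring:Mallory, pen:Heidi, map:Heidi
Event 6 (give map: Heidi -> Quinn). State: coin:Heidi, ring:Mallory, pen:Heidi, map:Quinn
Event 7 (swap map<->coin: now map:Heidi, coin:Quinn). State: coin:Quinn, ring:Mallory, pen:Heidi, map:Heidi
Event 8 (swap ring<->coin: now ring:Quinn, coin:Mallory). State: coin:Mallory, ring:Quinn, pen:Heidi, map:Heidi

Final state: coin:Mallory, ring:Quinn, pen:Heidi, map:Heidi
The coin is held by Mallory.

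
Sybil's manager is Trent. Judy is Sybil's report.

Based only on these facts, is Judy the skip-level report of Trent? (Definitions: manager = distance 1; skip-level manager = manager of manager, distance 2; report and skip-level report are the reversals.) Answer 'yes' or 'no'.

Reconstructing the manager chain from the given facts:
  Trent -> Sybil -> Judy
(each arrow means 'manager of the next')
Positions in the chain (0 = top):
  position of Trent: 0
  position of Sybil: 1
  position of Judy: 2

Judy is at position 2, Trent is at position 0; signed distance (j - i) = -2.
'skip-level report' requires j - i = -2. Actual distance is -2, so the relation HOLDS.

Answer: yes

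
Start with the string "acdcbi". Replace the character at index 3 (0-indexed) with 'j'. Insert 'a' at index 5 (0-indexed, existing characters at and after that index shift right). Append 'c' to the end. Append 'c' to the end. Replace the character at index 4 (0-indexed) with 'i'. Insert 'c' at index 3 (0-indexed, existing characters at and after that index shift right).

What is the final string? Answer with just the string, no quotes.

Answer: acdcjiaicc

Derivation:
Applying each edit step by step:
Start: "acdcbi"
Op 1 (replace idx 3: 'c' -> 'j'): "acdcbi" -> "acdjbi"
Op 2 (insert 'a' at idx 5): "acdjbi" -> "acdjbai"
Op 3 (append 'c'): "acdjbai" -> "acdjbaic"
Op 4 (append 'c'): "acdjbaic" -> "acdjbaicc"
Op 5 (replace idx 4: 'b' -> 'i'): "acdjbaicc" -> "acdjiaicc"
Op 6 (insert 'c' at idx 3): "acdjiaicc" -> "acdcjiaicc"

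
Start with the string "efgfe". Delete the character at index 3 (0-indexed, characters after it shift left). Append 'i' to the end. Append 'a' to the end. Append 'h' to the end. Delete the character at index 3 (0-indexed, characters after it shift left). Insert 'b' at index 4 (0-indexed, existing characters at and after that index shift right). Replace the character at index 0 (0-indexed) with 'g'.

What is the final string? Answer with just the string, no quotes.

Answer: gfgibah

Derivation:
Applying each edit step by step:
Start: "efgfe"
Op 1 (delete idx 3 = 'f'): "efgfe" -> "efge"
Op 2 (append 'i'): "efge" -> "efgei"
Op 3 (append 'a'): "efgei" -> "efgeia"
Op 4 (append 'h'): "efgeia" -> "efgeiah"
Op 5 (delete idx 3 = 'e'): "efgeiah" -> "efgiah"
Op 6 (insert 'b' at idx 4): "efgiah" -> "efgibah"
Op 7 (replace idx 0: 'e' -> 'g'): "efgibah" -> "gfgibah"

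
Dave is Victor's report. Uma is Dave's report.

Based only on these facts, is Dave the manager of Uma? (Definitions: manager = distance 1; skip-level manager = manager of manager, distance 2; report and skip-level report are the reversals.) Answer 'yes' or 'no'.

Answer: yes

Derivation:
Reconstructing the manager chain from the given facts:
  Victor -> Dave -> Uma
(each arrow means 'manager of the next')
Positions in the chain (0 = top):
  position of Victor: 0
  position of Dave: 1
  position of Uma: 2

Dave is at position 1, Uma is at position 2; signed distance (j - i) = 1.
'manager' requires j - i = 1. Actual distance is 1, so the relation HOLDS.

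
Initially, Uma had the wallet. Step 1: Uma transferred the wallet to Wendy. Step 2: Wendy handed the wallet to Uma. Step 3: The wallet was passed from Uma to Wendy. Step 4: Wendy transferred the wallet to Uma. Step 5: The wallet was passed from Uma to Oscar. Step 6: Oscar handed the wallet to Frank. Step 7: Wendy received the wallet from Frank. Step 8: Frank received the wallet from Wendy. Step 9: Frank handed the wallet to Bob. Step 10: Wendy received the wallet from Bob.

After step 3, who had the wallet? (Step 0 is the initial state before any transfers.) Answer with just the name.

Tracking the wallet holder through step 3:
After step 0 (start): Uma
After step 1: Wendy
After step 2: Uma
After step 3: Wendy

At step 3, the holder is Wendy.

Answer: Wendy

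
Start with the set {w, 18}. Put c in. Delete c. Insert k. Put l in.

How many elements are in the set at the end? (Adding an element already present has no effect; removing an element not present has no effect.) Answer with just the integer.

Answer: 4

Derivation:
Tracking the set through each operation:
Start: {18, w}
Event 1 (add c): added. Set: {18, c, w}
Event 2 (remove c): removed. Set: {18, w}
Event 3 (add k): added. Set: {18, k, w}
Event 4 (add l): added. Set: {18, k, l, w}

Final set: {18, k, l, w} (size 4)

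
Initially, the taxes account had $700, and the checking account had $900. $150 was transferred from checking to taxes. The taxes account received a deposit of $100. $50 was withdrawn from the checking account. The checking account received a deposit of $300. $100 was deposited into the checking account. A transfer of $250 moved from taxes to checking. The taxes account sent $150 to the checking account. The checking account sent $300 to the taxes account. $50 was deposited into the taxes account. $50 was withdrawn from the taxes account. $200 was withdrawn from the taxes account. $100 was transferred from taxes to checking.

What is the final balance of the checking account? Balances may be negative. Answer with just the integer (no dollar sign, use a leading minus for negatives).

Tracking account balances step by step:
Start: taxes=700, checking=900
Event 1 (transfer 150 checking -> taxes): checking: 900 - 150 = 750, taxes: 700 + 150 = 850. Balances: taxes=850, checking=750
Event 2 (deposit 100 to taxes): taxes: 850 + 100 = 950. Balances: taxes=950, checking=750
Event 3 (withdraw 50 from checking): checking: 750 - 50 = 700. Balances: taxes=950, checking=700
Event 4 (deposit 300 to checking): checking: 700 + 300 = 1000. Balances: taxes=950, checking=1000
Event 5 (deposit 100 to checking): checking: 1000 + 100 = 1100. Balances: taxes=950, checking=1100
Event 6 (transfer 250 taxes -> checking): taxes: 950 - 250 = 700, checking: 1100 + 250 = 1350. Balances: taxes=700, checking=1350
Event 7 (transfer 150 taxes -> checking): taxes: 700 - 150 = 550, checking: 1350 + 150 = 1500. Balances: taxes=550, checking=1500
Event 8 (transfer 300 checking -> taxes): checking: 1500 - 300 = 1200, taxes: 550 + 300 = 850. Balances: taxes=850, checking=1200
Event 9 (deposit 50 to taxes): taxes: 850 + 50 = 900. Balances: taxes=900, checking=1200
Event 10 (withdraw 50 from taxes): taxes: 900 - 50 = 850. Balances: taxes=850, checking=1200
Event 11 (withdraw 200 from taxes): taxes: 850 - 200 = 650. Balances: taxes=650, checking=1200
Event 12 (transfer 100 taxes -> checking): taxes: 650 - 100 = 550, checking: 1200 + 100 = 1300. Balances: taxes=550, checking=1300

Final balance of checking: 1300

Answer: 1300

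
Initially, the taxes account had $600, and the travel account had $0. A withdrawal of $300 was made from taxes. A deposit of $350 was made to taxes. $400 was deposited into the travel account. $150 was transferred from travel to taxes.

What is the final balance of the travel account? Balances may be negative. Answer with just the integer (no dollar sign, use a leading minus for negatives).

Answer: 250

Derivation:
Tracking account balances step by step:
Start: taxes=600, travel=0
Event 1 (withdraw 300 from taxes): taxes: 600 - 300 = 300. Balances: taxes=300, travel=0
Event 2 (deposit 350 to taxes): taxes: 300 + 350 = 650. Balances: taxes=650, travel=0
Event 3 (deposit 400 to travel): travel: 0 + 400 = 400. Balances: taxes=650, travel=400
Event 4 (transfer 150 travel -> taxes): travel: 400 - 150 = 250, taxes: 650 + 150 = 800. Balances: taxes=800, travel=250

Final balance of travel: 250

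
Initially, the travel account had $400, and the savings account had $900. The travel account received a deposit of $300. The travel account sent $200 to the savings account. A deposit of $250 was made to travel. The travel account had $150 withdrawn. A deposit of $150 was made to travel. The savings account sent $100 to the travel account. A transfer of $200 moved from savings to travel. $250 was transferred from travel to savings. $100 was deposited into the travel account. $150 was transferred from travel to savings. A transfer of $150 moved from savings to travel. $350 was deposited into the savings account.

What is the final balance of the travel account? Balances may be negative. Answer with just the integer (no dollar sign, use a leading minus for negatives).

Tracking account balances step by step:
Start: travel=400, savings=900
Event 1 (deposit 300 to travel): travel: 400 + 300 = 700. Balances: travel=700, savings=900
Event 2 (transfer 200 travel -> savings): travel: 700 - 200 = 500, savings: 900 + 200 = 1100. Balances: travel=500, savings=1100
Event 3 (deposit 250 to travel): travel: 500 + 250 = 750. Balances: travel=750, savings=1100
Event 4 (withdraw 150 from travel): travel: 750 - 150 = 600. Balances: travel=600, savings=1100
Event 5 (deposit 150 to travel): travel: 600 + 150 = 750. Balances: travel=750, savings=1100
Event 6 (transfer 100 savings -> travel): savings: 1100 - 100 = 1000, travel: 750 + 100 = 850. Balances: travel=850, savings=1000
Event 7 (transfer 200 savings -> travel): savings: 1000 - 200 = 800, travel: 850 + 200 = 1050. Balances: travel=1050, savings=800
Event 8 (transfer 250 travel -> savings): travel: 1050 - 250 = 800, savings: 800 + 250 = 1050. Balances: travel=800, savings=1050
Event 9 (deposit 100 to travel): travel: 800 + 100 = 900. Balances: travel=900, savings=1050
Event 10 (transfer 150 travel -> savings): travel: 900 - 150 = 750, savings: 1050 + 150 = 1200. Balances: travel=750, savings=1200
Event 11 (transfer 150 savings -> travel): savings: 1200 - 150 = 1050, travel: 750 + 150 = 900. Balances: travel=900, savings=1050
Event 12 (deposit 350 to savings): savings: 1050 + 350 = 1400. Balances: travel=900, savings=1400

Final balance of travel: 900

Answer: 900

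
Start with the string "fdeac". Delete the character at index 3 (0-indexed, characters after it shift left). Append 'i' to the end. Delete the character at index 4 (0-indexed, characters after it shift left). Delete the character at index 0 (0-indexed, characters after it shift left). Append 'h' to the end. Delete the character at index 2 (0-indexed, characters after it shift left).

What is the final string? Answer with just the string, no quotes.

Answer: deh

Derivation:
Applying each edit step by step:
Start: "fdeac"
Op 1 (delete idx 3 = 'a'): "fdeac" -> "fdec"
Op 2 (append 'i'): "fdec" -> "fdeci"
Op 3 (delete idx 4 = 'i'): "fdeci" -> "fdec"
Op 4 (delete idx 0 = 'f'): "fdec" -> "dec"
Op 5 (append 'h'): "dec" -> "dech"
Op 6 (delete idx 2 = 'c'): "dech" -> "deh"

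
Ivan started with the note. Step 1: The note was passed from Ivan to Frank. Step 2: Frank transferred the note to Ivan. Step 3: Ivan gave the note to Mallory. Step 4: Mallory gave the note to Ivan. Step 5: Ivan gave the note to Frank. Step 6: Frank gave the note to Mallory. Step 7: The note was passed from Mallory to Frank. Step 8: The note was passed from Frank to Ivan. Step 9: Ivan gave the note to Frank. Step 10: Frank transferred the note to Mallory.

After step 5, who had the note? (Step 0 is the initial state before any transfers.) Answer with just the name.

Answer: Frank

Derivation:
Tracking the note holder through step 5:
After step 0 (start): Ivan
After step 1: Frank
After step 2: Ivan
After step 3: Mallory
After step 4: Ivan
After step 5: Frank

At step 5, the holder is Frank.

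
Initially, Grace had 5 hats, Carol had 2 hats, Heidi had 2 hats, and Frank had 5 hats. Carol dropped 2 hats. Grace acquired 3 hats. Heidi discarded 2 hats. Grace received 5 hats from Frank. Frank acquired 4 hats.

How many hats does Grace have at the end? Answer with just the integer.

Tracking counts step by step:
Start: Grace=5, Carol=2, Heidi=2, Frank=5
Event 1 (Carol -2): Carol: 2 -> 0. State: Grace=5, Carol=0, Heidi=2, Frank=5
Event 2 (Grace +3): Grace: 5 -> 8. State: Grace=8, Carol=0, Heidi=2, Frank=5
Event 3 (Heidi -2): Heidi: 2 -> 0. State: Grace=8, Carol=0, Heidi=0, Frank=5
Event 4 (Frank -> Grace, 5): Frank: 5 -> 0, Grace: 8 -> 13. State: Grace=13, Carol=0, Heidi=0, Frank=0
Event 5 (Frank +4): Frank: 0 -> 4. State: Grace=13, Carol=0, Heidi=0, Frank=4

Grace's final count: 13

Answer: 13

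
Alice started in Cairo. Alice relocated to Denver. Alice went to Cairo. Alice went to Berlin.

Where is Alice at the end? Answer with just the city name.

Answer: Berlin

Derivation:
Tracking Alice's location:
Start: Alice is in Cairo.
After move 1: Cairo -> Denver. Alice is in Denver.
After move 2: Denver -> Cairo. Alice is in Cairo.
After move 3: Cairo -> Berlin. Alice is in Berlin.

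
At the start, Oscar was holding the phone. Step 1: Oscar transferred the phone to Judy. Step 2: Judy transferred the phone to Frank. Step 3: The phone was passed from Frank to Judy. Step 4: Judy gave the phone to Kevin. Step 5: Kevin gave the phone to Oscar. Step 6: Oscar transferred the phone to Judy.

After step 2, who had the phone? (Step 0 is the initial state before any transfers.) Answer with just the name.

Tracking the phone holder through step 2:
After step 0 (start): Oscar
After step 1: Judy
After step 2: Frank

At step 2, the holder is Frank.

Answer: Frank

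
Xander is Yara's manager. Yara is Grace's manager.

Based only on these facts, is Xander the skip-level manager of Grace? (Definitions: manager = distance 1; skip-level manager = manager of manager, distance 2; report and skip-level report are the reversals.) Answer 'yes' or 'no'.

Answer: yes

Derivation:
Reconstructing the manager chain from the given facts:
  Xander -> Yara -> Grace
(each arrow means 'manager of the next')
Positions in the chain (0 = top):
  position of Xander: 0
  position of Yara: 1
  position of Grace: 2

Xander is at position 0, Grace is at position 2; signed distance (j - i) = 2.
'skip-level manager' requires j - i = 2. Actual distance is 2, so the relation HOLDS.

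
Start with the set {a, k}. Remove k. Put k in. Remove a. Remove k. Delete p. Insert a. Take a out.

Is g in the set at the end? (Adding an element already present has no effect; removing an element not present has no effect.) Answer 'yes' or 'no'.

Tracking the set through each operation:
Start: {a, k}
Event 1 (remove k): removed. Set: {a}
Event 2 (add k): added. Set: {a, k}
Event 3 (remove a): removed. Set: {k}
Event 4 (remove k): removed. Set: {}
Event 5 (remove p): not present, no change. Set: {}
Event 6 (add a): added. Set: {a}
Event 7 (remove a): removed. Set: {}

Final set: {} (size 0)
g is NOT in the final set.

Answer: no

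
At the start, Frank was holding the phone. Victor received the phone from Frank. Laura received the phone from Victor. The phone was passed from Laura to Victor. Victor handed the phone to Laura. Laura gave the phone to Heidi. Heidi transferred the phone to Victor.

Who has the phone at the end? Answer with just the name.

Tracking the phone through each event:
Start: Frank has the phone.
After event 1: Victor has the phone.
After event 2: Laura has the phone.
After event 3: Victor has the phone.
After event 4: Laura has the phone.
After event 5: Heidi has the phone.
After event 6: Victor has the phone.

Answer: Victor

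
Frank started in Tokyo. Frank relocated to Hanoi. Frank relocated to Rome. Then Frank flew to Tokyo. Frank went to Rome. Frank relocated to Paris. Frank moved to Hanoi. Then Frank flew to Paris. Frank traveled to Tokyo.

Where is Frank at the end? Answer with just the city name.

Tracking Frank's location:
Start: Frank is in Tokyo.
After move 1: Tokyo -> Hanoi. Frank is in Hanoi.
After move 2: Hanoi -> Rome. Frank is in Rome.
After move 3: Rome -> Tokyo. Frank is in Tokyo.
After move 4: Tokyo -> Rome. Frank is in Rome.
After move 5: Rome -> Paris. Frank is in Paris.
After move 6: Paris -> Hanoi. Frank is in Hanoi.
After move 7: Hanoi -> Paris. Frank is in Paris.
After move 8: Paris -> Tokyo. Frank is in Tokyo.

Answer: Tokyo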